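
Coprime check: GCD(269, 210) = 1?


Euclidean algorithm:
269 = 1 * 210 + 59
210 = 3 * 59 + 33
59 = 1 * 33 + 26
33 = 1 * 26 + 7
26 = 3 * 7 + 5
7 = 1 * 5 + 2
5 = 2 * 2 + 1
2 = 2 * 1 + 0
GCD(269, 210) = 1

Yes, coprime (GCD = 1)


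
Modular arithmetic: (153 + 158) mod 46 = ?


153 + 158 = 311
311 mod 46 = 35


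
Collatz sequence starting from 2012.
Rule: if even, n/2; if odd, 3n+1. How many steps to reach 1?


2012 → 1006 → 503 → 1510 → 755 → 2266 → 1133 → 3400 → 1700 → 850 → 425 → 1276 → 638 → 319 → 958 → 479 → 1438 → 719 → 2158 → 1079 → 3238 → 1619 → 4858 → 2429 → 7288 → 3644 → 1822 → 911 → 2734 → 1367 → 4102 → 2051 → 6154 → 3077 → 9232 → 4616 → 2308 → 1154 → 577 → 1732 → 866 → 433 → 1300 → 650 → 325 → 976 → 488 → 244 → 122 → 61 → 184 → 92 → 46 → 23 → 70 → 35 → 106 → 53 → 160 → 80 → 40 → 20 → 10 → 5 → 16 → 8 → 4 → 2 → 1
Total steps = 68

68 steps


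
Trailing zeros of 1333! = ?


floor(1333/5) = 266
floor(1333/25) = 53
floor(1333/125) = 10
floor(1333/625) = 2
Total = 331

331 trailing zeros


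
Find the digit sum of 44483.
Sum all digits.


4 + 4 + 4 + 8 + 3 = 23


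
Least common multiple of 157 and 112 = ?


GCD(157, 112) = 1
LCM = 157*112/1 = 17584/1 = 17584

LCM = 17584


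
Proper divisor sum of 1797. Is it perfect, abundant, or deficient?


Proper divisors: 1, 3, 599
Sum = 1 + 3 + 599 = 603
603 < 1797 → deficient

s(1797) = 603 (deficient)


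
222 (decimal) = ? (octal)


222 (base 10) = 222 (decimal)
222 (decimal) = 336 (base 8)


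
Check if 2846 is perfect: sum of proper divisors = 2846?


Proper divisors of 2846: 1, 2, 1423
Sum = 1 + 2 + 1423 = 1426

No, 2846 is not perfect (1426 ≠ 2846)


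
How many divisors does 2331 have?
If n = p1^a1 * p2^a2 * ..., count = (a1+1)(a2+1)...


2331 = 3^2 × 7^1 × 37^1
d(2331) = (2+1) × (1+1) × (1+1) = 12

12 divisors


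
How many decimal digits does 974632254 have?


974632254 has 9 digits in base 10
floor(log10(974632254)) + 1 = floor(8.9888) + 1 = 9

9 digits (base 10)


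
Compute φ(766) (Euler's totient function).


766 = 2 × 383
Prime factors: 2, 383
φ(766) = 766 × (1-1/2) × (1-1/383)
= 766 × 1/2 × 382/383 = 382

φ(766) = 382


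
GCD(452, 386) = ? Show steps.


452 = 1 * 386 + 66
386 = 5 * 66 + 56
66 = 1 * 56 + 10
56 = 5 * 10 + 6
10 = 1 * 6 + 4
6 = 1 * 4 + 2
4 = 2 * 2 + 0
GCD = 2


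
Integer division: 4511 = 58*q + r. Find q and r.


4511 = 58 * 77 + 45
Check: 4466 + 45 = 4511

q = 77, r = 45


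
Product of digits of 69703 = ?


6 × 9 × 7 × 0 × 3 = 0


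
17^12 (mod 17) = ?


17^1 mod 17 = 0
17^2 mod 17 = 0
17^3 mod 17 = 0
17^4 mod 17 = 0
17^5 mod 17 = 0
17^6 mod 17 = 0
17^7 mod 17 = 0
17^8 mod 17 = 0
17^9 mod 17 = 0
17^10 mod 17 = 0
17^11 mod 17 = 0
17^12 mod 17 = 0


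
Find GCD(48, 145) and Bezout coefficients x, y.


Tabular extended Euclidean (each row: r = 48*s + 145*t):
r=48, s=1, t=0
r=145, s=0, t=1
q=0: r=48, s=1, t=0   [48*(1) + 145*(0) = 48]
q=3: r=1, s=-3, t=1   [48*(-3) + 145*(1) = 1]
q=48: r=0, s=145, t=-48   [48*(145) + 145*(-48) = 0]
GCD = 1; from the row with r=1: x=-3, y=1
Check: 48*(-3) + 145*(1) = -144 + 145 = 1

GCD = 1, x = -3, y = 1


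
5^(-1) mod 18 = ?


Use the extended Euclidean algorithm on (18, 5); each row r = 18*s + 5*t:
r=18, s=1, t=0
r=5, s=0, t=1
q=3: r=3, s=1, t=-3   [18*(1) + 5*(-3) = 3]
q=1: r=2, s=-1, t=4   [18*(-1) + 5*(4) = 2]
q=1: r=1, s=2, t=-7   [18*(2) + 5*(-7) = 1]
q=2: r=0, s=-5, t=18   [18*(-5) + 5*(18) = 0]
GCD = 1 with t = -7, so 5*(-7) ≡ 1 (mod 18)
Inverse = -7 mod 18 = 11
Check: 5 * 11 = 55 ≡ 1 (mod 18)

5^(-1) ≡ 11 (mod 18)


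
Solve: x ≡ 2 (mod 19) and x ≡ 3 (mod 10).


M = 19*10 = 190
M1 = M/19 = 10, M2 = M/10 = 19
M1^(-1) mod 19 = 2, M2^(-1) mod 10 = 9
x = 2*10*2 + 3*19*9 = 553
553 mod 190 = 173
Check: 173 mod 19 = 2 ✓, 173 mod 10 = 3 ✓

x ≡ 173 (mod 190)


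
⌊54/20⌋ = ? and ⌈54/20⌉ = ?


54/20 = 2.7000
floor = 2
ceil = 3

floor = 2, ceil = 3


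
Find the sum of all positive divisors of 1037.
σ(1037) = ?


Divisors of 1037: 1, 17, 61, 1037
Sum = 1 + 17 + 61 + 1037 = 1116

σ(1037) = 1116


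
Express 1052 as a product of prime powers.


1052 / 2 = 526
526 / 2 = 263
263 / 263 = 1
1052 = 2^2 × 263


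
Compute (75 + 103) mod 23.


75 + 103 = 178
178 mod 23 = 17


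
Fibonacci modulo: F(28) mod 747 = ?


F(k) mod 747 for k=1..28:
1, 1, 2, 3, 5, 8, 13, 21, 34, 55, 89, 144, 233, 377, 610, 240, 103, 343, 446, 42, 488, 530, 271, 54, 325, 379, 704, 336
F(28) mod 747 = 336


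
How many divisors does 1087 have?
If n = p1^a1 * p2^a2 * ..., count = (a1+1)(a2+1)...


1087 = 1087^1
d(1087) = (1+1) = 2

2 divisors


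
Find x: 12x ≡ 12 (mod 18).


GCD(12, 18) = 6 divides 12
Divide: 2x ≡ 2 (mod 3)
x ≡ 1 (mod 3)


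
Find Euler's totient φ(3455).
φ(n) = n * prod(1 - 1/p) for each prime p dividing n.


3455 = 5 × 691
Prime factors: 5, 691
φ(3455) = 3455 × (1-1/5) × (1-1/691)
= 3455 × 4/5 × 690/691 = 2760

φ(3455) = 2760


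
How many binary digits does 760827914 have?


760827914 in base 2 = 101101010110010101000000001010
Number of digits = 30

30 digits (base 2)


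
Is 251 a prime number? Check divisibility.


Check divisors up to sqrt(251) = 15.8430
No divisors found.
251 is prime.

Yes, 251 is prime


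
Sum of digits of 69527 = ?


6 + 9 + 5 + 2 + 7 = 29


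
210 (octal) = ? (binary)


210 (base 8) = 136 (decimal)
136 (decimal) = 10001000 (base 2)


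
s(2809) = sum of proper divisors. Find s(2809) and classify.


Proper divisors: 1, 53
Sum = 1 + 53 = 54
54 < 2809 → deficient

s(2809) = 54 (deficient)


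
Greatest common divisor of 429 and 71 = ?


429 = 6 * 71 + 3
71 = 23 * 3 + 2
3 = 1 * 2 + 1
2 = 2 * 1 + 0
GCD = 1


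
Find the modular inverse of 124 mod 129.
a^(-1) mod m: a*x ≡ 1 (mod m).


Use the extended Euclidean algorithm on (129, 124); each row r = 129*s + 124*t:
r=129, s=1, t=0
r=124, s=0, t=1
q=1: r=5, s=1, t=-1   [129*(1) + 124*(-1) = 5]
q=24: r=4, s=-24, t=25   [129*(-24) + 124*(25) = 4]
q=1: r=1, s=25, t=-26   [129*(25) + 124*(-26) = 1]
q=4: r=0, s=-124, t=129   [129*(-124) + 124*(129) = 0]
GCD = 1 with t = -26, so 124*(-26) ≡ 1 (mod 129)
Inverse = -26 mod 129 = 103
Check: 124 * 103 = 12772 ≡ 1 (mod 129)

124^(-1) ≡ 103 (mod 129)


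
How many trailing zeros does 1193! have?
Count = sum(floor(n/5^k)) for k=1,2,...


floor(1193/5) = 238
floor(1193/25) = 47
floor(1193/125) = 9
floor(1193/625) = 1
Total = 295

295 trailing zeros


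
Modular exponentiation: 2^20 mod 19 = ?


2^1 mod 19 = 2
2^2 mod 19 = 4
2^3 mod 19 = 8
2^4 mod 19 = 16
2^5 mod 19 = 13
2^6 mod 19 = 7
2^7 mod 19 = 14
2^8 mod 19 = 9
2^9 mod 19 = 18
2^10 mod 19 = 17
2^11 mod 19 = 15
2^12 mod 19 = 11
2^13 mod 19 = 3
2^14 mod 19 = 6
2^15 mod 19 = 12
2^16 mod 19 = 5
2^17 mod 19 = 10
2^18 mod 19 = 1
2^19 mod 19 = 2
2^20 mod 19 = 4


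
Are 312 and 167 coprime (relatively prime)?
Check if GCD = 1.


Euclidean algorithm:
312 = 1 * 167 + 145
167 = 1 * 145 + 22
145 = 6 * 22 + 13
22 = 1 * 13 + 9
13 = 1 * 9 + 4
9 = 2 * 4 + 1
4 = 4 * 1 + 0
GCD(312, 167) = 1

Yes, coprime (GCD = 1)


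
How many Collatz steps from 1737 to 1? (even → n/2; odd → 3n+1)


1737 → 5212 → 2606 → 1303 → 3910 → 1955 → 5866 → 2933 → 8800 → 4400 → 2200 → 1100 → 550 → 275 → 826 → 413 → 1240 → 620 → 310 → 155 → 466 → 233 → 700 → 350 → 175 → 526 → 263 → 790 → 395 → 1186 → 593 → 1780 → 890 → 445 → 1336 → 668 → 334 → 167 → 502 → 251 → 754 → 377 → 1132 → 566 → 283 → 850 → 425 → 1276 → 638 → 319 → 958 → 479 → 1438 → 719 → 2158 → 1079 → 3238 → 1619 → 4858 → 2429 → 7288 → 3644 → 1822 → 911 → 2734 → 1367 → 4102 → 2051 → 6154 → 3077 → 9232 → 4616 → 2308 → 1154 → 577 → 1732 → 866 → 433 → 1300 → 650 → 325 → 976 → 488 → 244 → 122 → 61 → 184 → 92 → 46 → 23 → 70 → 35 → 106 → 53 → 160 → 80 → 40 → 20 → 10 → 5 → 16 → 8 → 4 → 2 → 1
Total steps = 104

104 steps


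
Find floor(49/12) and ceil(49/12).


49/12 = 4.0833
floor = 4
ceil = 5

floor = 4, ceil = 5


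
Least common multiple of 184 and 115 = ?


GCD(184, 115) = 23
LCM = 184*115/23 = 21160/23 = 920

LCM = 920


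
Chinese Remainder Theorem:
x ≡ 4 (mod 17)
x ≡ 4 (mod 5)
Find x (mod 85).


M = 17*5 = 85
M1 = M/17 = 5, M2 = M/5 = 17
M1^(-1) mod 17 = 7, M2^(-1) mod 5 = 3
x = 4*5*7 + 4*17*3 = 344
344 mod 85 = 4
Check: 4 mod 17 = 4 ✓, 4 mod 5 = 4 ✓

x ≡ 4 (mod 85)


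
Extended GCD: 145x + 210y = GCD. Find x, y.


Tabular extended Euclidean (each row: r = 145*s + 210*t):
r=145, s=1, t=0
r=210, s=0, t=1
q=0: r=145, s=1, t=0   [145*(1) + 210*(0) = 145]
q=1: r=65, s=-1, t=1   [145*(-1) + 210*(1) = 65]
q=2: r=15, s=3, t=-2   [145*(3) + 210*(-2) = 15]
q=4: r=5, s=-13, t=9   [145*(-13) + 210*(9) = 5]
q=3: r=0, s=42, t=-29   [145*(42) + 210*(-29) = 0]
GCD = 5; from the row with r=5: x=-13, y=9
Check: 145*(-13) + 210*(9) = -1885 + 1890 = 5

GCD = 5, x = -13, y = 9


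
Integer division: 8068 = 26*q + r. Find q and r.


8068 = 26 * 310 + 8
Check: 8060 + 8 = 8068

q = 310, r = 8


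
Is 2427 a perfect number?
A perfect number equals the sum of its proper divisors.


Proper divisors of 2427: 1, 3, 809
Sum = 1 + 3 + 809 = 813

No, 2427 is not perfect (813 ≠ 2427)


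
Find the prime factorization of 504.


504 / 2 = 252
252 / 2 = 126
126 / 2 = 63
63 / 3 = 21
21 / 3 = 7
7 / 7 = 1
504 = 2^3 × 3^2 × 7


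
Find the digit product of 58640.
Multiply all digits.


5 × 8 × 6 × 4 × 0 = 0


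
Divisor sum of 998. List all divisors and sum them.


Divisors of 998: 1, 2, 499, 998
Sum = 1 + 2 + 499 + 998 = 1500

σ(998) = 1500


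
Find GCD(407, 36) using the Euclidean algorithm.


407 = 11 * 36 + 11
36 = 3 * 11 + 3
11 = 3 * 3 + 2
3 = 1 * 2 + 1
2 = 2 * 1 + 0
GCD = 1


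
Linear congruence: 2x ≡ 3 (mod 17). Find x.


GCD(2, 17) = 1, unique solution
a^(-1) mod 17 = 9
x = 9 * 3 mod 17 = 10

x ≡ 10 (mod 17)


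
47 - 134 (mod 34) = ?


47 - 134 = -87
-87 mod 34 = 15


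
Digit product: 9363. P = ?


9 × 3 × 6 × 3 = 486


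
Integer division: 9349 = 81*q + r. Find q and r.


9349 = 81 * 115 + 34
Check: 9315 + 34 = 9349

q = 115, r = 34


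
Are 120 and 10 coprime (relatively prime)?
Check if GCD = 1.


Euclidean algorithm:
120 = 12 * 10 + 0
GCD(120, 10) = 10

No, not coprime (GCD = 10)


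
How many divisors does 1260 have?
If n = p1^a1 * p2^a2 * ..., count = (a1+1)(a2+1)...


1260 = 2^2 × 3^2 × 5^1 × 7^1
d(1260) = (2+1) × (2+1) × (1+1) × (1+1) = 36

36 divisors


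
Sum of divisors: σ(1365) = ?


Divisors of 1365: 1, 3, 5, 7, 13, 15, 21, 35, 39, 65, 91, 105, 195, 273, 455, 1365
Sum = 1 + 3 + 5 + 7 + 13 + 15 + 21 + 35 + 39 + 65 + 91 + 105 + 195 + 273 + 455 + 1365 = 2688

σ(1365) = 2688


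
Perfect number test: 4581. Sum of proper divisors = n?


Proper divisors of 4581: 1, 3, 9, 509, 1527
Sum = 1 + 3 + 9 + 509 + 1527 = 2049

No, 4581 is not perfect (2049 ≠ 4581)


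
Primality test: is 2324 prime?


2324 / 2 = 1162 (exact division)
2324 is NOT prime.

No, 2324 is not prime


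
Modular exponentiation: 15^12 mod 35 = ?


15^1 mod 35 = 15
15^2 mod 35 = 15
15^3 mod 35 = 15
15^4 mod 35 = 15
15^5 mod 35 = 15
15^6 mod 35 = 15
15^7 mod 35 = 15
15^8 mod 35 = 15
15^9 mod 35 = 15
15^10 mod 35 = 15
15^11 mod 35 = 15
15^12 mod 35 = 15


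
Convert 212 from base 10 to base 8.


212 (base 10) = 212 (decimal)
212 (decimal) = 324 (base 8)


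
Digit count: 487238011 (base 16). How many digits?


487238011 in base 16 = 1D0AA97B
Number of digits = 8

8 digits (base 16)


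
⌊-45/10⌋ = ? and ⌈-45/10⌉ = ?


-45/10 = -4.5000
floor = -5
ceil = -4

floor = -5, ceil = -4


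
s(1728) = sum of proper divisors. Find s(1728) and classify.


Proper divisors: 1, 2, 3, 4, 6, 8, 9, 12, 16, 18, 24, 27, 32, 36, 48, 54, 64, 72, 96, 108, 144, 192, 216, 288, 432, 576, 864
Sum = 1 + 2 + 3 + 4 + 6 + 8 + 9 + 12 + 16 + 18 + 24 + 27 + 32 + 36 + 48 + 54 + 64 + 72 + 96 + 108 + 144 + 192 + 216 + 288 + 432 + 576 + 864 = 3352
3352 > 1728 → abundant

s(1728) = 3352 (abundant)


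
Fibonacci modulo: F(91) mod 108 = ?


F(k) mod 108 for k=1..91:
1, 1, 2, 3, 5, 8, 13, 21, 34, 55, 89, 36, 17, 53, 70, 15, 85, 100, 77, 69, 38, 107, 37, 36, 73, 1, 74, 75, 41, 8, 49, 57, 106, 55, 53, 0, 53, 53, 106, 51, 49, 100, 41, 33, 74, 107, 73, 72, 37, 1, 38, 39, 77, 8, 85, 93, 70, 55, 17, 72, 89, 53, 34, 87, 13, 100, 5, 105, 2, 107, 1, 0, 1, 1, 2, 3, 5, 8, 13, 21, 34, 55, 89, 36, 17, 53, 70, 15, 85, 100, 77
F(91) mod 108 = 77


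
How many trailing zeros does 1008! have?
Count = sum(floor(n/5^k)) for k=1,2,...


floor(1008/5) = 201
floor(1008/25) = 40
floor(1008/125) = 8
floor(1008/625) = 1
Total = 250

250 trailing zeros


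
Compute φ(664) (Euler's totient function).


664 = 2^3 × 83
Prime factors: 2, 83
φ(664) = 664 × (1-1/2) × (1-1/83)
= 664 × 1/2 × 82/83 = 328

φ(664) = 328


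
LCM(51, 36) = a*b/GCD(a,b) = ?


GCD(51, 36) = 3
LCM = 51*36/3 = 1836/3 = 612

LCM = 612


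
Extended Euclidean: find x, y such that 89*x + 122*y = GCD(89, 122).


Tabular extended Euclidean (each row: r = 89*s + 122*t):
r=89, s=1, t=0
r=122, s=0, t=1
q=0: r=89, s=1, t=0   [89*(1) + 122*(0) = 89]
q=1: r=33, s=-1, t=1   [89*(-1) + 122*(1) = 33]
q=2: r=23, s=3, t=-2   [89*(3) + 122*(-2) = 23]
q=1: r=10, s=-4, t=3   [89*(-4) + 122*(3) = 10]
q=2: r=3, s=11, t=-8   [89*(11) + 122*(-8) = 3]
q=3: r=1, s=-37, t=27   [89*(-37) + 122*(27) = 1]
q=3: r=0, s=122, t=-89   [89*(122) + 122*(-89) = 0]
GCD = 1; from the row with r=1: x=-37, y=27
Check: 89*(-37) + 122*(27) = -3293 + 3294 = 1

GCD = 1, x = -37, y = 27


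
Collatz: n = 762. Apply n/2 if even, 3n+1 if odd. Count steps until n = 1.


762 → 381 → 1144 → 572 → 286 → 143 → 430 → 215 → 646 → 323 → 970 → 485 → 1456 → 728 → 364 → 182 → 91 → 274 → 137 → 412 → 206 → 103 → 310 → 155 → 466 → 233 → 700 → 350 → 175 → 526 → 263 → 790 → 395 → 1186 → 593 → 1780 → 890 → 445 → 1336 → 668 → 334 → 167 → 502 → 251 → 754 → 377 → 1132 → 566 → 283 → 850 → 425 → 1276 → 638 → 319 → 958 → 479 → 1438 → 719 → 2158 → 1079 → 3238 → 1619 → 4858 → 2429 → 7288 → 3644 → 1822 → 911 → 2734 → 1367 → 4102 → 2051 → 6154 → 3077 → 9232 → 4616 → 2308 → 1154 → 577 → 1732 → 866 → 433 → 1300 → 650 → 325 → 976 → 488 → 244 → 122 → 61 → 184 → 92 → 46 → 23 → 70 → 35 → 106 → 53 → 160 → 80 → 40 → 20 → 10 → 5 → 16 → 8 → 4 → 2 → 1
Total steps = 108

108 steps


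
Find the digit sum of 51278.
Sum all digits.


5 + 1 + 2 + 7 + 8 = 23


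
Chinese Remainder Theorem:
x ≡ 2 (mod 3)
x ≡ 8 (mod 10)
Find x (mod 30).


M = 3*10 = 30
M1 = M/3 = 10, M2 = M/10 = 3
M1^(-1) mod 3 = 1, M2^(-1) mod 10 = 7
x = 2*10*1 + 8*3*7 = 188
188 mod 30 = 8
Check: 8 mod 3 = 2 ✓, 8 mod 10 = 8 ✓

x ≡ 8 (mod 30)


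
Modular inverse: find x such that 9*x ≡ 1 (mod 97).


Use the extended Euclidean algorithm on (97, 9); each row r = 97*s + 9*t:
r=97, s=1, t=0
r=9, s=0, t=1
q=10: r=7, s=1, t=-10   [97*(1) + 9*(-10) = 7]
q=1: r=2, s=-1, t=11   [97*(-1) + 9*(11) = 2]
q=3: r=1, s=4, t=-43   [97*(4) + 9*(-43) = 1]
q=2: r=0, s=-9, t=97   [97*(-9) + 9*(97) = 0]
GCD = 1 with t = -43, so 9*(-43) ≡ 1 (mod 97)
Inverse = -43 mod 97 = 54
Check: 9 * 54 = 486 ≡ 1 (mod 97)

9^(-1) ≡ 54 (mod 97)


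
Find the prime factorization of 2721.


2721 / 3 = 907
907 / 907 = 1
2721 = 3 × 907


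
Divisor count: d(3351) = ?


3351 = 3^1 × 1117^1
d(3351) = (1+1) × (1+1) = 4

4 divisors


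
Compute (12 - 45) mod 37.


12 - 45 = -33
-33 mod 37 = 4


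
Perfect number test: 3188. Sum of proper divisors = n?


Proper divisors of 3188: 1, 2, 4, 797, 1594
Sum = 1 + 2 + 4 + 797 + 1594 = 2398

No, 3188 is not perfect (2398 ≠ 3188)


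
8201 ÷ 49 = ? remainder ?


8201 = 49 * 167 + 18
Check: 8183 + 18 = 8201

q = 167, r = 18


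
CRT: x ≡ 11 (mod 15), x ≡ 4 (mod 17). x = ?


M = 15*17 = 255
M1 = M/15 = 17, M2 = M/17 = 15
M1^(-1) mod 15 = 8, M2^(-1) mod 17 = 8
x = 11*17*8 + 4*15*8 = 1976
1976 mod 255 = 191
Check: 191 mod 15 = 11 ✓, 191 mod 17 = 4 ✓

x ≡ 191 (mod 255)


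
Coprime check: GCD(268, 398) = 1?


Euclidean algorithm:
398 = 1 * 268 + 130
268 = 2 * 130 + 8
130 = 16 * 8 + 2
8 = 4 * 2 + 0
GCD(268, 398) = 2

No, not coprime (GCD = 2)


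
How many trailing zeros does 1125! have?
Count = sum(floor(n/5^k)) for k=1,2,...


floor(1125/5) = 225
floor(1125/25) = 45
floor(1125/125) = 9
floor(1125/625) = 1
Total = 280

280 trailing zeros


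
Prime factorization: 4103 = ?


4103 / 11 = 373
373 / 373 = 1
4103 = 11 × 373


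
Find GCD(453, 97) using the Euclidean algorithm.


453 = 4 * 97 + 65
97 = 1 * 65 + 32
65 = 2 * 32 + 1
32 = 32 * 1 + 0
GCD = 1


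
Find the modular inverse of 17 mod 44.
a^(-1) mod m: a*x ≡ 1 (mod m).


Use the extended Euclidean algorithm on (44, 17); each row r = 44*s + 17*t:
r=44, s=1, t=0
r=17, s=0, t=1
q=2: r=10, s=1, t=-2   [44*(1) + 17*(-2) = 10]
q=1: r=7, s=-1, t=3   [44*(-1) + 17*(3) = 7]
q=1: r=3, s=2, t=-5   [44*(2) + 17*(-5) = 3]
q=2: r=1, s=-5, t=13   [44*(-5) + 17*(13) = 1]
q=3: r=0, s=17, t=-44   [44*(17) + 17*(-44) = 0]
GCD = 1 with t = 13, so 17*(13) ≡ 1 (mod 44)
Inverse = 13 mod 44 = 13
Check: 17 * 13 = 221 ≡ 1 (mod 44)

17^(-1) ≡ 13 (mod 44)


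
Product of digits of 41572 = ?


4 × 1 × 5 × 7 × 2 = 280


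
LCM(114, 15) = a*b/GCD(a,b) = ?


GCD(114, 15) = 3
LCM = 114*15/3 = 1710/3 = 570

LCM = 570


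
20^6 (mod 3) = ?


20^1 mod 3 = 2
20^2 mod 3 = 1
20^3 mod 3 = 2
20^4 mod 3 = 1
20^5 mod 3 = 2
20^6 mod 3 = 1


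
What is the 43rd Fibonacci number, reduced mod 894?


F(k) mod 894 for k=1..43:
1, 1, 2, 3, 5, 8, 13, 21, 34, 55, 89, 144, 233, 377, 610, 93, 703, 796, 605, 507, 218, 725, 49, 774, 823, 703, 632, 441, 179, 620, 799, 525, 430, 61, 491, 552, 149, 701, 850, 657, 613, 376, 95
F(43) mod 894 = 95


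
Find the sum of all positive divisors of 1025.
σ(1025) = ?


Divisors of 1025: 1, 5, 25, 41, 205, 1025
Sum = 1 + 5 + 25 + 41 + 205 + 1025 = 1302

σ(1025) = 1302


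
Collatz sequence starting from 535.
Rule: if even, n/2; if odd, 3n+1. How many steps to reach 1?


535 → 1606 → 803 → 2410 → 1205 → 3616 → 1808 → 904 → 452 → 226 → 113 → 340 → 170 → 85 → 256 → 128 → 64 → 32 → 16 → 8 → 4 → 2 → 1
Total steps = 22

22 steps


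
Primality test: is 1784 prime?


1784 / 2 = 892 (exact division)
1784 is NOT prime.

No, 1784 is not prime


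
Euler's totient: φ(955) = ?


955 = 5 × 191
Prime factors: 5, 191
φ(955) = 955 × (1-1/5) × (1-1/191)
= 955 × 4/5 × 190/191 = 760

φ(955) = 760


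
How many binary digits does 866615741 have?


866615741 in base 2 = 110011101001111000000110111101
Number of digits = 30

30 digits (base 2)


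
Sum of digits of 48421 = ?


4 + 8 + 4 + 2 + 1 = 19


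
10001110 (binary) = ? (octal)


10001110 (base 2) = 142 (decimal)
142 (decimal) = 216 (base 8)


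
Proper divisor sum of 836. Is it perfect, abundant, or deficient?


Proper divisors: 1, 2, 4, 11, 19, 22, 38, 44, 76, 209, 418
Sum = 1 + 2 + 4 + 11 + 19 + 22 + 38 + 44 + 76 + 209 + 418 = 844
844 > 836 → abundant

s(836) = 844 (abundant)


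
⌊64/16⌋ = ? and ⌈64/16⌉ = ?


64/16 = 4.0000
floor = 4
ceil = 4

floor = 4, ceil = 4


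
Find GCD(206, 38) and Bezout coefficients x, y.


Tabular extended Euclidean (each row: r = 206*s + 38*t):
r=206, s=1, t=0
r=38, s=0, t=1
q=5: r=16, s=1, t=-5   [206*(1) + 38*(-5) = 16]
q=2: r=6, s=-2, t=11   [206*(-2) + 38*(11) = 6]
q=2: r=4, s=5, t=-27   [206*(5) + 38*(-27) = 4]
q=1: r=2, s=-7, t=38   [206*(-7) + 38*(38) = 2]
q=2: r=0, s=19, t=-103   [206*(19) + 38*(-103) = 0]
GCD = 2; from the row with r=2: x=-7, y=38
Check: 206*(-7) + 38*(38) = -1442 + 1444 = 2

GCD = 2, x = -7, y = 38


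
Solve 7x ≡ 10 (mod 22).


GCD(7, 22) = 1, unique solution
a^(-1) mod 22 = 19
x = 19 * 10 mod 22 = 14

x ≡ 14 (mod 22)


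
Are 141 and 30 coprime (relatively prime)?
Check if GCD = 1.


Euclidean algorithm:
141 = 4 * 30 + 21
30 = 1 * 21 + 9
21 = 2 * 9 + 3
9 = 3 * 3 + 0
GCD(141, 30) = 3

No, not coprime (GCD = 3)


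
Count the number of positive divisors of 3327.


3327 = 3^1 × 1109^1
d(3327) = (1+1) × (1+1) = 4

4 divisors


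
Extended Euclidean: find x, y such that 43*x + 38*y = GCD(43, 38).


Tabular extended Euclidean (each row: r = 43*s + 38*t):
r=43, s=1, t=0
r=38, s=0, t=1
q=1: r=5, s=1, t=-1   [43*(1) + 38*(-1) = 5]
q=7: r=3, s=-7, t=8   [43*(-7) + 38*(8) = 3]
q=1: r=2, s=8, t=-9   [43*(8) + 38*(-9) = 2]
q=1: r=1, s=-15, t=17   [43*(-15) + 38*(17) = 1]
q=2: r=0, s=38, t=-43   [43*(38) + 38*(-43) = 0]
GCD = 1; from the row with r=1: x=-15, y=17
Check: 43*(-15) + 38*(17) = -645 + 646 = 1

GCD = 1, x = -15, y = 17


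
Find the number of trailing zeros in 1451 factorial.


floor(1451/5) = 290
floor(1451/25) = 58
floor(1451/125) = 11
floor(1451/625) = 2
Total = 361

361 trailing zeros


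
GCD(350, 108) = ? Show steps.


350 = 3 * 108 + 26
108 = 4 * 26 + 4
26 = 6 * 4 + 2
4 = 2 * 2 + 0
GCD = 2


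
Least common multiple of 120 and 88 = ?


GCD(120, 88) = 8
LCM = 120*88/8 = 10560/8 = 1320

LCM = 1320


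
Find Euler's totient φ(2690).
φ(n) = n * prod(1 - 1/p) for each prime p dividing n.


2690 = 2 × 5 × 269
Prime factors: 2, 5, 269
φ(2690) = 2690 × (1-1/2) × (1-1/5) × (1-1/269)
= 2690 × 1/2 × 4/5 × 268/269 = 1072

φ(2690) = 1072


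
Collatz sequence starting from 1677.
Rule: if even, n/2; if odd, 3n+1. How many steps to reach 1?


1677 → 5032 → 2516 → 1258 → 629 → 1888 → 944 → 472 → 236 → 118 → 59 → 178 → 89 → 268 → 134 → 67 → 202 → 101 → 304 → 152 → 76 → 38 → 19 → 58 → 29 → 88 → 44 → 22 → 11 → 34 → 17 → 52 → 26 → 13 → 40 → 20 → 10 → 5 → 16 → 8 → 4 → 2 → 1
Total steps = 42

42 steps


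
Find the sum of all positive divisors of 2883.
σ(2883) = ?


Divisors of 2883: 1, 3, 31, 93, 961, 2883
Sum = 1 + 3 + 31 + 93 + 961 + 2883 = 3972

σ(2883) = 3972


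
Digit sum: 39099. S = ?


3 + 9 + 0 + 9 + 9 = 30


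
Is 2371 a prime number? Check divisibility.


Check divisors up to sqrt(2371) = 48.6929
No divisors found.
2371 is prime.

Yes, 2371 is prime


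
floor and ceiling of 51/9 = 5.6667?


51/9 = 5.6667
floor = 5
ceil = 6

floor = 5, ceil = 6


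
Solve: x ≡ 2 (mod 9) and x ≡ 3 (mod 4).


M = 9*4 = 36
M1 = M/9 = 4, M2 = M/4 = 9
M1^(-1) mod 9 = 7, M2^(-1) mod 4 = 1
x = 2*4*7 + 3*9*1 = 83
83 mod 36 = 11
Check: 11 mod 9 = 2 ✓, 11 mod 4 = 3 ✓

x ≡ 11 (mod 36)


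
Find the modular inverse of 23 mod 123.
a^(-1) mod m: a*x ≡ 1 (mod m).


Use the extended Euclidean algorithm on (123, 23); each row r = 123*s + 23*t:
r=123, s=1, t=0
r=23, s=0, t=1
q=5: r=8, s=1, t=-5   [123*(1) + 23*(-5) = 8]
q=2: r=7, s=-2, t=11   [123*(-2) + 23*(11) = 7]
q=1: r=1, s=3, t=-16   [123*(3) + 23*(-16) = 1]
q=7: r=0, s=-23, t=123   [123*(-23) + 23*(123) = 0]
GCD = 1 with t = -16, so 23*(-16) ≡ 1 (mod 123)
Inverse = -16 mod 123 = 107
Check: 23 * 107 = 2461 ≡ 1 (mod 123)

23^(-1) ≡ 107 (mod 123)


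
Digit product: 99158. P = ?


9 × 9 × 1 × 5 × 8 = 3240


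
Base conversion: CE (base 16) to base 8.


CE (base 16) = 206 (decimal)
206 (decimal) = 316 (base 8)


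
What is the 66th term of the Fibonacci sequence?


Sequence: 1, 1, 2, 3, 5, 8, 13, 21, 34, 55, 89, 144, 233, 377, 610, 987, 1597, 2584, 4181, 6765, 10946, 17711, 28657, 46368, 75025, 121393, 196418, 317811, 514229, 832040, 1346269, 2178309, 3524578, 5702887, 9227465, 14930352, 24157817, 39088169, 63245986, 102334155, 165580141, 267914296, 433494437, 701408733, 1134903170, 1836311903, 2971215073, 4807526976, 7778742049, 12586269025, 20365011074, 32951280099, 53316291173, 86267571272, 139583862445, 225851433717, 365435296162, 591286729879, 956722026041, 1548008755920, 2504730781961, 4052739537881, 6557470319842, 10610209857723, 17167680177565, 27777890035288
F(66) = 27777890035288


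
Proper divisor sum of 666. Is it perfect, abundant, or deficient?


Proper divisors: 1, 2, 3, 6, 9, 18, 37, 74, 111, 222, 333
Sum = 1 + 2 + 3 + 6 + 9 + 18 + 37 + 74 + 111 + 222 + 333 = 816
816 > 666 → abundant

s(666) = 816 (abundant)


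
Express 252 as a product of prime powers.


252 / 2 = 126
126 / 2 = 63
63 / 3 = 21
21 / 3 = 7
7 / 7 = 1
252 = 2^2 × 3^2 × 7


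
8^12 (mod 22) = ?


8^1 mod 22 = 8
8^2 mod 22 = 20
8^3 mod 22 = 6
8^4 mod 22 = 4
8^5 mod 22 = 10
8^6 mod 22 = 14
8^7 mod 22 = 2
8^8 mod 22 = 16
8^9 mod 22 = 18
8^10 mod 22 = 12
8^11 mod 22 = 8
8^12 mod 22 = 20


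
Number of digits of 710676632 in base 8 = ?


710676632 in base 8 = 5227010230
Number of digits = 10

10 digits (base 8)


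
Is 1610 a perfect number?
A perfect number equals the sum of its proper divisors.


Proper divisors of 1610: 1, 2, 5, 7, 10, 14, 23, 35, 46, 70, 115, 161, 230, 322, 805
Sum = 1 + 2 + 5 + 7 + 10 + 14 + 23 + 35 + 46 + 70 + 115 + 161 + 230 + 322 + 805 = 1846

No, 1610 is not perfect (1846 ≠ 1610)


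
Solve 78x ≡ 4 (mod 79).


GCD(78, 79) = 1, unique solution
a^(-1) mod 79 = 78
x = 78 * 4 mod 79 = 75

x ≡ 75 (mod 79)


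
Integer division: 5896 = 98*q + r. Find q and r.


5896 = 98 * 60 + 16
Check: 5880 + 16 = 5896

q = 60, r = 16


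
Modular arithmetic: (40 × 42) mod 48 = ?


40 × 42 = 1680
1680 mod 48 = 0


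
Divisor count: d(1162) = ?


1162 = 2^1 × 7^1 × 83^1
d(1162) = (1+1) × (1+1) × (1+1) = 8

8 divisors


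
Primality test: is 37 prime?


Check divisors up to sqrt(37) = 6.0828
No divisors found.
37 is prime.

Yes, 37 is prime


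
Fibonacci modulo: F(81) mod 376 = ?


F(k) mod 376 for k=1..81:
1, 1, 2, 3, 5, 8, 13, 21, 34, 55, 89, 144, 233, 1, 234, 235, 93, 328, 45, 373, 42, 39, 81, 120, 201, 321, 146, 91, 237, 328, 189, 141, 330, 95, 49, 144, 193, 337, 154, 115, 269, 8, 277, 285, 186, 95, 281, 0, 281, 281, 186, 91, 277, 368, 269, 261, 154, 39, 193, 232, 49, 281, 330, 235, 189, 48, 237, 285, 146, 55, 201, 256, 81, 337, 42, 3, 45, 48, 93, 141, 234
F(81) mod 376 = 234


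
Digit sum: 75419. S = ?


7 + 5 + 4 + 1 + 9 = 26


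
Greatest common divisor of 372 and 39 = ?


372 = 9 * 39 + 21
39 = 1 * 21 + 18
21 = 1 * 18 + 3
18 = 6 * 3 + 0
GCD = 3


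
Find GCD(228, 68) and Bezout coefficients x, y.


Tabular extended Euclidean (each row: r = 228*s + 68*t):
r=228, s=1, t=0
r=68, s=0, t=1
q=3: r=24, s=1, t=-3   [228*(1) + 68*(-3) = 24]
q=2: r=20, s=-2, t=7   [228*(-2) + 68*(7) = 20]
q=1: r=4, s=3, t=-10   [228*(3) + 68*(-10) = 4]
q=5: r=0, s=-17, t=57   [228*(-17) + 68*(57) = 0]
GCD = 4; from the row with r=4: x=3, y=-10
Check: 228*(3) + 68*(-10) = 684 - 680 = 4

GCD = 4, x = 3, y = -10


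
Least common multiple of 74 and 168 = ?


GCD(74, 168) = 2
LCM = 74*168/2 = 12432/2 = 6216

LCM = 6216


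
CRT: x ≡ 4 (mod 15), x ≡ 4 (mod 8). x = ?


M = 15*8 = 120
M1 = M/15 = 8, M2 = M/8 = 15
M1^(-1) mod 15 = 2, M2^(-1) mod 8 = 7
x = 4*8*2 + 4*15*7 = 484
484 mod 120 = 4
Check: 4 mod 15 = 4 ✓, 4 mod 8 = 4 ✓

x ≡ 4 (mod 120)


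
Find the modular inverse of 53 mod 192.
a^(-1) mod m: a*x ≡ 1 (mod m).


Use the extended Euclidean algorithm on (192, 53); each row r = 192*s + 53*t:
r=192, s=1, t=0
r=53, s=0, t=1
q=3: r=33, s=1, t=-3   [192*(1) + 53*(-3) = 33]
q=1: r=20, s=-1, t=4   [192*(-1) + 53*(4) = 20]
q=1: r=13, s=2, t=-7   [192*(2) + 53*(-7) = 13]
q=1: r=7, s=-3, t=11   [192*(-3) + 53*(11) = 7]
q=1: r=6, s=5, t=-18   [192*(5) + 53*(-18) = 6]
q=1: r=1, s=-8, t=29   [192*(-8) + 53*(29) = 1]
q=6: r=0, s=53, t=-192   [192*(53) + 53*(-192) = 0]
GCD = 1 with t = 29, so 53*(29) ≡ 1 (mod 192)
Inverse = 29 mod 192 = 29
Check: 53 * 29 = 1537 ≡ 1 (mod 192)

53^(-1) ≡ 29 (mod 192)


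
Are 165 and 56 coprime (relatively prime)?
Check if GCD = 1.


Euclidean algorithm:
165 = 2 * 56 + 53
56 = 1 * 53 + 3
53 = 17 * 3 + 2
3 = 1 * 2 + 1
2 = 2 * 1 + 0
GCD(165, 56) = 1

Yes, coprime (GCD = 1)


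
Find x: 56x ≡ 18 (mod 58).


GCD(56, 58) = 2 divides 18
Divide: 28x ≡ 9 (mod 29)
x ≡ 20 (mod 29)


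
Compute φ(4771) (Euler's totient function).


4771 = 13 × 367
Prime factors: 13, 367
φ(4771) = 4771 × (1-1/13) × (1-1/367)
= 4771 × 12/13 × 366/367 = 4392

φ(4771) = 4392


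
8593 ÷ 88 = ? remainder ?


8593 = 88 * 97 + 57
Check: 8536 + 57 = 8593

q = 97, r = 57


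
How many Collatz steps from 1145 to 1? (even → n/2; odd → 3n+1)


1145 → 3436 → 1718 → 859 → 2578 → 1289 → 3868 → 1934 → 967 → 2902 → 1451 → 4354 → 2177 → 6532 → 3266 → 1633 → 4900 → 2450 → 1225 → 3676 → 1838 → 919 → 2758 → 1379 → 4138 → 2069 → 6208 → 3104 → 1552 → 776 → 388 → 194 → 97 → 292 → 146 → 73 → 220 → 110 → 55 → 166 → 83 → 250 → 125 → 376 → 188 → 94 → 47 → 142 → 71 → 214 → 107 → 322 → 161 → 484 → 242 → 121 → 364 → 182 → 91 → 274 → 137 → 412 → 206 → 103 → 310 → 155 → 466 → 233 → 700 → 350 → 175 → 526 → 263 → 790 → 395 → 1186 → 593 → 1780 → 890 → 445 → 1336 → 668 → 334 → 167 → 502 → 251 → 754 → 377 → 1132 → 566 → 283 → 850 → 425 → 1276 → 638 → 319 → 958 → 479 → 1438 → 719 → 2158 → 1079 → 3238 → 1619 → 4858 → 2429 → 7288 → 3644 → 1822 → 911 → 2734 → 1367 → 4102 → 2051 → 6154 → 3077 → 9232 → 4616 → 2308 → 1154 → 577 → 1732 → 866 → 433 → 1300 → 650 → 325 → 976 → 488 → 244 → 122 → 61 → 184 → 92 → 46 → 23 → 70 → 35 → 106 → 53 → 160 → 80 → 40 → 20 → 10 → 5 → 16 → 8 → 4 → 2 → 1
Total steps = 150

150 steps


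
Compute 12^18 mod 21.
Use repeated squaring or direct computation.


12^1 mod 21 = 12
12^2 mod 21 = 18
12^3 mod 21 = 6
12^4 mod 21 = 9
12^5 mod 21 = 3
12^6 mod 21 = 15
12^7 mod 21 = 12
12^8 mod 21 = 18
12^9 mod 21 = 6
12^10 mod 21 = 9
12^11 mod 21 = 3
12^12 mod 21 = 15
12^13 mod 21 = 12
12^14 mod 21 = 18
12^15 mod 21 = 6
12^16 mod 21 = 9
12^17 mod 21 = 3
12^18 mod 21 = 15


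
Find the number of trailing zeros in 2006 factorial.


floor(2006/5) = 401
floor(2006/25) = 80
floor(2006/125) = 16
floor(2006/625) = 3
Total = 500

500 trailing zeros


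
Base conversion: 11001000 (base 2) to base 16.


11001000 (base 2) = 200 (decimal)
200 (decimal) = C8 (base 16)


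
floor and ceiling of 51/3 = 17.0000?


51/3 = 17.0000
floor = 17
ceil = 17

floor = 17, ceil = 17


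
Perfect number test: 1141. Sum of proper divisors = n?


Proper divisors of 1141: 1, 7, 163
Sum = 1 + 7 + 163 = 171

No, 1141 is not perfect (171 ≠ 1141)


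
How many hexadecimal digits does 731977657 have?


731977657 in base 16 = 2BA117B9
Number of digits = 8

8 digits (base 16)


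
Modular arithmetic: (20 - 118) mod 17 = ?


20 - 118 = -98
-98 mod 17 = 4


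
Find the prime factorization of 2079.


2079 / 3 = 693
693 / 3 = 231
231 / 3 = 77
77 / 7 = 11
11 / 11 = 1
2079 = 3^3 × 7 × 11


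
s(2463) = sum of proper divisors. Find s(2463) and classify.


Proper divisors: 1, 3, 821
Sum = 1 + 3 + 821 = 825
825 < 2463 → deficient

s(2463) = 825 (deficient)


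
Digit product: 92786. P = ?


9 × 2 × 7 × 8 × 6 = 6048


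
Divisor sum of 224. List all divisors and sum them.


Divisors of 224: 1, 2, 4, 7, 8, 14, 16, 28, 32, 56, 112, 224
Sum = 1 + 2 + 4 + 7 + 8 + 14 + 16 + 28 + 32 + 56 + 112 + 224 = 504

σ(224) = 504


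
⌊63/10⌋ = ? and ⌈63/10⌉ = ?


63/10 = 6.3000
floor = 6
ceil = 7

floor = 6, ceil = 7


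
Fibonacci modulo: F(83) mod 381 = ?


F(k) mod 381 for k=1..83:
1, 1, 2, 3, 5, 8, 13, 21, 34, 55, 89, 144, 233, 377, 229, 225, 73, 298, 371, 288, 278, 185, 82, 267, 349, 235, 203, 57, 260, 317, 196, 132, 328, 79, 26, 105, 131, 236, 367, 222, 208, 49, 257, 306, 182, 107, 289, 15, 304, 319, 242, 180, 41, 221, 262, 102, 364, 85, 68, 153, 221, 374, 214, 207, 40, 247, 287, 153, 59, 212, 271, 102, 373, 94, 86, 180, 266, 65, 331, 15, 346, 361, 326
F(83) mod 381 = 326


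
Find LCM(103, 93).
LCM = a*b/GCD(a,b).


GCD(103, 93) = 1
LCM = 103*93/1 = 9579/1 = 9579

LCM = 9579


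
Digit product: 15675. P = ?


1 × 5 × 6 × 7 × 5 = 1050


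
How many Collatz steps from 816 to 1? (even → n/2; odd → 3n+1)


816 → 408 → 204 → 102 → 51 → 154 → 77 → 232 → 116 → 58 → 29 → 88 → 44 → 22 → 11 → 34 → 17 → 52 → 26 → 13 → 40 → 20 → 10 → 5 → 16 → 8 → 4 → 2 → 1
Total steps = 28

28 steps


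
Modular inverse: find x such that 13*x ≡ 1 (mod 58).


Use the extended Euclidean algorithm on (58, 13); each row r = 58*s + 13*t:
r=58, s=1, t=0
r=13, s=0, t=1
q=4: r=6, s=1, t=-4   [58*(1) + 13*(-4) = 6]
q=2: r=1, s=-2, t=9   [58*(-2) + 13*(9) = 1]
q=6: r=0, s=13, t=-58   [58*(13) + 13*(-58) = 0]
GCD = 1 with t = 9, so 13*(9) ≡ 1 (mod 58)
Inverse = 9 mod 58 = 9
Check: 13 * 9 = 117 ≡ 1 (mod 58)

13^(-1) ≡ 9 (mod 58)


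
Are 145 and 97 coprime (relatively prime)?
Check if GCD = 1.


Euclidean algorithm:
145 = 1 * 97 + 48
97 = 2 * 48 + 1
48 = 48 * 1 + 0
GCD(145, 97) = 1

Yes, coprime (GCD = 1)


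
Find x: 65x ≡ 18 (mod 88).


GCD(65, 88) = 1, unique solution
a^(-1) mod 88 = 65
x = 65 * 18 mod 88 = 26

x ≡ 26 (mod 88)


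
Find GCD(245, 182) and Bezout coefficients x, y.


Tabular extended Euclidean (each row: r = 245*s + 182*t):
r=245, s=1, t=0
r=182, s=0, t=1
q=1: r=63, s=1, t=-1   [245*(1) + 182*(-1) = 63]
q=2: r=56, s=-2, t=3   [245*(-2) + 182*(3) = 56]
q=1: r=7, s=3, t=-4   [245*(3) + 182*(-4) = 7]
q=8: r=0, s=-26, t=35   [245*(-26) + 182*(35) = 0]
GCD = 7; from the row with r=7: x=3, y=-4
Check: 245*(3) + 182*(-4) = 735 - 728 = 7

GCD = 7, x = 3, y = -4


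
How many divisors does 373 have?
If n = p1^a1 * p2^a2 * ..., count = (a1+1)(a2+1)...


373 = 373^1
d(373) = (1+1) = 2

2 divisors


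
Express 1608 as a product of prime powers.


1608 / 2 = 804
804 / 2 = 402
402 / 2 = 201
201 / 3 = 67
67 / 67 = 1
1608 = 2^3 × 3 × 67


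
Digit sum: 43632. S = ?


4 + 3 + 6 + 3 + 2 = 18


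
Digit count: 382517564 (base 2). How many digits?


382517564 in base 2 = 10110110011001100000100111100
Number of digits = 29

29 digits (base 2)


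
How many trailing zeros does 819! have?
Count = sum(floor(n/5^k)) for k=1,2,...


floor(819/5) = 163
floor(819/25) = 32
floor(819/125) = 6
floor(819/625) = 1
Total = 202

202 trailing zeros


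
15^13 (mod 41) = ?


15^1 mod 41 = 15
15^2 mod 41 = 20
15^3 mod 41 = 13
15^4 mod 41 = 31
15^5 mod 41 = 14
15^6 mod 41 = 5
15^7 mod 41 = 34
15^8 mod 41 = 18
15^9 mod 41 = 24
15^10 mod 41 = 32
15^11 mod 41 = 29
15^12 mod 41 = 25
15^13 mod 41 = 6


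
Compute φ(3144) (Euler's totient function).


3144 = 2^3 × 3 × 131
Prime factors: 2, 3, 131
φ(3144) = 3144 × (1-1/2) × (1-1/3) × (1-1/131)
= 3144 × 1/2 × 2/3 × 130/131 = 1040

φ(3144) = 1040


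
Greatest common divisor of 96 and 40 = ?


96 = 2 * 40 + 16
40 = 2 * 16 + 8
16 = 2 * 8 + 0
GCD = 8


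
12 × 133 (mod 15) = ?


12 × 133 = 1596
1596 mod 15 = 6


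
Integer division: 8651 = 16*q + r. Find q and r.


8651 = 16 * 540 + 11
Check: 8640 + 11 = 8651

q = 540, r = 11


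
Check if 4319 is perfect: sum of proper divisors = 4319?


Proper divisors of 4319: 1, 7, 617
Sum = 1 + 7 + 617 = 625

No, 4319 is not perfect (625 ≠ 4319)


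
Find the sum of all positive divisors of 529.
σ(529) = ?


Divisors of 529: 1, 23, 529
Sum = 1 + 23 + 529 = 553

σ(529) = 553


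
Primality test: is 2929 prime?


2929 / 29 = 101 (exact division)
2929 is NOT prime.

No, 2929 is not prime


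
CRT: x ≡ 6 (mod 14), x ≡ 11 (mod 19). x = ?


M = 14*19 = 266
M1 = M/14 = 19, M2 = M/19 = 14
M1^(-1) mod 14 = 3, M2^(-1) mod 19 = 15
x = 6*19*3 + 11*14*15 = 2652
2652 mod 266 = 258
Check: 258 mod 14 = 6 ✓, 258 mod 19 = 11 ✓

x ≡ 258 (mod 266)


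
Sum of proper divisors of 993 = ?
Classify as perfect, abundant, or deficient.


Proper divisors: 1, 3, 331
Sum = 1 + 3 + 331 = 335
335 < 993 → deficient

s(993) = 335 (deficient)


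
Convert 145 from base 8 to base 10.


145 (base 8) = 101 (decimal)
101 (decimal) = 101 (base 10)


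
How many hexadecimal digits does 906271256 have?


906271256 in base 16 = 36049A18
Number of digits = 8

8 digits (base 16)


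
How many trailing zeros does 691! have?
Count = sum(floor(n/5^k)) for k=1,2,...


floor(691/5) = 138
floor(691/25) = 27
floor(691/125) = 5
floor(691/625) = 1
Total = 171

171 trailing zeros


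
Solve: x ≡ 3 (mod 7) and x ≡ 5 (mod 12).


M = 7*12 = 84
M1 = M/7 = 12, M2 = M/12 = 7
M1^(-1) mod 7 = 3, M2^(-1) mod 12 = 7
x = 3*12*3 + 5*7*7 = 353
353 mod 84 = 17
Check: 17 mod 7 = 3 ✓, 17 mod 12 = 5 ✓

x ≡ 17 (mod 84)


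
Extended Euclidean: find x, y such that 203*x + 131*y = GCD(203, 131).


Tabular extended Euclidean (each row: r = 203*s + 131*t):
r=203, s=1, t=0
r=131, s=0, t=1
q=1: r=72, s=1, t=-1   [203*(1) + 131*(-1) = 72]
q=1: r=59, s=-1, t=2   [203*(-1) + 131*(2) = 59]
q=1: r=13, s=2, t=-3   [203*(2) + 131*(-3) = 13]
q=4: r=7, s=-9, t=14   [203*(-9) + 131*(14) = 7]
q=1: r=6, s=11, t=-17   [203*(11) + 131*(-17) = 6]
q=1: r=1, s=-20, t=31   [203*(-20) + 131*(31) = 1]
q=6: r=0, s=131, t=-203   [203*(131) + 131*(-203) = 0]
GCD = 1; from the row with r=1: x=-20, y=31
Check: 203*(-20) + 131*(31) = -4060 + 4061 = 1

GCD = 1, x = -20, y = 31


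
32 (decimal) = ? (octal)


32 (base 10) = 32 (decimal)
32 (decimal) = 40 (base 8)


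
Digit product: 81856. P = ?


8 × 1 × 8 × 5 × 6 = 1920


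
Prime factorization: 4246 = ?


4246 / 2 = 2123
2123 / 11 = 193
193 / 193 = 1
4246 = 2 × 11 × 193


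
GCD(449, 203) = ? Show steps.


449 = 2 * 203 + 43
203 = 4 * 43 + 31
43 = 1 * 31 + 12
31 = 2 * 12 + 7
12 = 1 * 7 + 5
7 = 1 * 5 + 2
5 = 2 * 2 + 1
2 = 2 * 1 + 0
GCD = 1


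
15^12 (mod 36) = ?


15^1 mod 36 = 15
15^2 mod 36 = 9
15^3 mod 36 = 27
15^4 mod 36 = 9
15^5 mod 36 = 27
15^6 mod 36 = 9
15^7 mod 36 = 27
15^8 mod 36 = 9
15^9 mod 36 = 27
15^10 mod 36 = 9
15^11 mod 36 = 27
15^12 mod 36 = 9


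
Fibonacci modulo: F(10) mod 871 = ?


F(k) mod 871 for k=1..10:
1, 1, 2, 3, 5, 8, 13, 21, 34, 55
F(10) mod 871 = 55


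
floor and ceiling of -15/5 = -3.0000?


-15/5 = -3.0000
floor = -3
ceil = -3

floor = -3, ceil = -3


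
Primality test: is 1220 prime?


1220 / 2 = 610 (exact division)
1220 is NOT prime.

No, 1220 is not prime


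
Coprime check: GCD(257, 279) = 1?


Euclidean algorithm:
279 = 1 * 257 + 22
257 = 11 * 22 + 15
22 = 1 * 15 + 7
15 = 2 * 7 + 1
7 = 7 * 1 + 0
GCD(257, 279) = 1

Yes, coprime (GCD = 1)


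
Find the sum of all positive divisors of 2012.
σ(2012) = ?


Divisors of 2012: 1, 2, 4, 503, 1006, 2012
Sum = 1 + 2 + 4 + 503 + 1006 + 2012 = 3528

σ(2012) = 3528


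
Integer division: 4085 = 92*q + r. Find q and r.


4085 = 92 * 44 + 37
Check: 4048 + 37 = 4085

q = 44, r = 37


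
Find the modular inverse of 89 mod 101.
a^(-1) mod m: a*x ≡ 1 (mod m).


Use the extended Euclidean algorithm on (101, 89); each row r = 101*s + 89*t:
r=101, s=1, t=0
r=89, s=0, t=1
q=1: r=12, s=1, t=-1   [101*(1) + 89*(-1) = 12]
q=7: r=5, s=-7, t=8   [101*(-7) + 89*(8) = 5]
q=2: r=2, s=15, t=-17   [101*(15) + 89*(-17) = 2]
q=2: r=1, s=-37, t=42   [101*(-37) + 89*(42) = 1]
q=2: r=0, s=89, t=-101   [101*(89) + 89*(-101) = 0]
GCD = 1 with t = 42, so 89*(42) ≡ 1 (mod 101)
Inverse = 42 mod 101 = 42
Check: 89 * 42 = 3738 ≡ 1 (mod 101)

89^(-1) ≡ 42 (mod 101)
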